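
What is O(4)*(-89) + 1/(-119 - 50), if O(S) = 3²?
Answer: -135370/169 ≈ -801.01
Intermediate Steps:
O(S) = 9
O(4)*(-89) + 1/(-119 - 50) = 9*(-89) + 1/(-119 - 50) = -801 + 1/(-169) = -801 - 1/169 = -135370/169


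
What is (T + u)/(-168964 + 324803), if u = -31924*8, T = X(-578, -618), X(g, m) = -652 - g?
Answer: -255466/155839 ≈ -1.6393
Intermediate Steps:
T = -74 (T = -652 - 1*(-578) = -652 + 578 = -74)
u = -255392
(T + u)/(-168964 + 324803) = (-74 - 255392)/(-168964 + 324803) = -255466/155839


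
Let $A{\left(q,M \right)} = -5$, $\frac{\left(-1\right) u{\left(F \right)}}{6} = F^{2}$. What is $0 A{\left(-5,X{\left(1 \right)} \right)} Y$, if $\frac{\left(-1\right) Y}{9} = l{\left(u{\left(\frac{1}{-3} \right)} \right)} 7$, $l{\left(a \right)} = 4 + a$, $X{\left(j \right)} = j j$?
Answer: $0$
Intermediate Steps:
$X{\left(j \right)} = j^{2}$
$u{\left(F \right)} = - 6 F^{2}$
$Y = -210$ ($Y = - 9 \left(4 - 6 \left(\frac{1}{-3}\right)^{2}\right) 7 = - 9 \left(4 - 6 \left(- \frac{1}{3}\right)^{2}\right) 7 = - 9 \left(4 - \frac{2}{3}\right) 7 = - 9 \cdot \frac{10}{3} \cdot 7 = \left(-9\right) \frac{70}{3} = -210$)
$0 A{\left(-5,X{\left(1 \right)} \right)} Y = 0 \left(-5\right) \left(-210\right) = 0 \left(-210\right) = 0$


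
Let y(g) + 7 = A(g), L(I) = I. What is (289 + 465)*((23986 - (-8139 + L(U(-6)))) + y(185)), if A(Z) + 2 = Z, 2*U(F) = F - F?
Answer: 24354954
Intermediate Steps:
U(F) = 0 (U(F) = (F - F)/2 = (1/2)*0 = 0)
A(Z) = -2 + Z
y(g) = -9 + g (y(g) = -7 + (-2 + g) = -9 + g)
(289 + 465)*((23986 - (-8139 + L(U(-6)))) + y(185)) = (289 + 465)*((23986 - (-8139 + 0)) + (-9 + 185)) = 754*((23986 - 1*(-8139)) + 176) = 754*((23986 + 8139) + 176) = 754*(32125 + 176) = 754*32301 = 24354954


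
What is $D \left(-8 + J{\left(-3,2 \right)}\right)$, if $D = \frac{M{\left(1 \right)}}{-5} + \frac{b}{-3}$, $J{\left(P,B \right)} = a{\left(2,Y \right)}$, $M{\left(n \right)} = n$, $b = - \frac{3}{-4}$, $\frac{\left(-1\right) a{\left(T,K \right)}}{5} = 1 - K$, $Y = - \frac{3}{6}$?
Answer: $\frac{279}{40} \approx 6.975$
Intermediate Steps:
$Y = - \frac{1}{2}$ ($Y = \left(-3\right) \frac{1}{6} = - \frac{1}{2} \approx -0.5$)
$a{\left(T,K \right)} = -5 + 5 K$ ($a{\left(T,K \right)} = - 5 \left(1 - K\right) = -5 + 5 K$)
$b = \frac{3}{4}$ ($b = \left(-3\right) \left(- \frac{1}{4}\right) = \frac{3}{4} \approx 0.75$)
$J{\left(P,B \right)} = - \frac{15}{2}$ ($J{\left(P,B \right)} = -5 + 5 \left(- \frac{1}{2}\right) = -5 - \frac{5}{2} = - \frac{15}{2}$)
$D = - \frac{9}{20}$ ($D = 1 \frac{1}{-5} + \frac{3}{4 \left(-3\right)} = 1 \left(- \frac{1}{5}\right) + \frac{3}{4} \left(- \frac{1}{3}\right) = - \frac{1}{5} - \frac{1}{4} = - \frac{9}{20} \approx -0.45$)
$D \left(-8 + J{\left(-3,2 \right)}\right) = - \frac{9 \left(-8 - \frac{15}{2}\right)}{20} = \left(- \frac{9}{20}\right) \left(- \frac{31}{2}\right) = \frac{279}{40}$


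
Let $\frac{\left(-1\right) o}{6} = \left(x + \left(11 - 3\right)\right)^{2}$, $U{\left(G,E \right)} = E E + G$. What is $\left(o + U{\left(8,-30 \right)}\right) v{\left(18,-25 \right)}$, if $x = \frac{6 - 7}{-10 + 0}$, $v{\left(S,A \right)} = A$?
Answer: $- \frac{25717}{2} \approx -12859.0$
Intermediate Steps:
$x = \frac{1}{10}$ ($x = - \frac{1}{-10} = \left(-1\right) \left(- \frac{1}{10}\right) = \frac{1}{10} \approx 0.1$)
$U{\left(G,E \right)} = G + E^{2}$ ($U{\left(G,E \right)} = E^{2} + G = G + E^{2}$)
$o = - \frac{19683}{50}$ ($o = - 6 \left(\frac{1}{10} + \left(11 - 3\right)\right)^{2} = - 6 \left(\frac{1}{10} + 8\right)^{2} = - 6 \left(\frac{81}{10}\right)^{2} = \left(-6\right) \frac{6561}{100} = - \frac{19683}{50} \approx -393.66$)
$\left(o + U{\left(8,-30 \right)}\right) v{\left(18,-25 \right)} = \left(- \frac{19683}{50} + \left(8 + \left(-30\right)^{2}\right)\right) \left(-25\right) = \left(- \frac{19683}{50} + \left(8 + 900\right)\right) \left(-25\right) = \left(- \frac{19683}{50} + 908\right) \left(-25\right) = \frac{25717}{50} \left(-25\right) = - \frac{25717}{2}$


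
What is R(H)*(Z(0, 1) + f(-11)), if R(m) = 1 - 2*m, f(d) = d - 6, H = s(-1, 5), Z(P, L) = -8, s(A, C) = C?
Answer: 225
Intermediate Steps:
H = 5
f(d) = -6 + d
R(H)*(Z(0, 1) + f(-11)) = (1 - 2*5)*(-8 + (-6 - 11)) = (1 - 10)*(-8 - 17) = -9*(-25) = 225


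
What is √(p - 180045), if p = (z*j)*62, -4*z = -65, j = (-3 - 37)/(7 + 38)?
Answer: I*√1628465/3 ≈ 425.37*I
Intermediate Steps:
j = -8/9 (j = -40/45 = -40*1/45 = -8/9 ≈ -0.88889)
z = 65/4 (z = -¼*(-65) = 65/4 ≈ 16.250)
p = -8060/9 (p = ((65/4)*(-8/9))*62 = -130/9*62 = -8060/9 ≈ -895.56)
√(p - 180045) = √(-8060/9 - 180045) = √(-1628465/9) = I*√1628465/3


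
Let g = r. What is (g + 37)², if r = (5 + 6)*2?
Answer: 3481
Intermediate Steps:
r = 22 (r = 11*2 = 22)
g = 22
(g + 37)² = (22 + 37)² = 59² = 3481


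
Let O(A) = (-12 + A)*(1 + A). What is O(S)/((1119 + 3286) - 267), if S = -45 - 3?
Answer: 1410/2069 ≈ 0.68149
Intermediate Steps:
S = -48
O(A) = (1 + A)*(-12 + A)
O(S)/((1119 + 3286) - 267) = (-12 + (-48)² - 11*(-48))/((1119 + 3286) - 267) = (-12 + 2304 + 528)/(4405 - 267) = 2820/4138 = 2820*(1/4138) = 1410/2069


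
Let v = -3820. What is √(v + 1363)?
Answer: 3*I*√273 ≈ 49.568*I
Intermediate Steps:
√(v + 1363) = √(-3820 + 1363) = √(-2457) = 3*I*√273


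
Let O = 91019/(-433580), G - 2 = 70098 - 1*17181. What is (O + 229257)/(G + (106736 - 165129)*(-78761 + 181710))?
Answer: -99401159041/2606443640316040 ≈ -3.8137e-5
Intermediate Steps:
G = 52919 (G = 2 + (70098 - 1*17181) = 2 + (70098 - 17181) = 2 + 52917 = 52919)
O = -91019/433580 (O = 91019*(-1/433580) = -91019/433580 ≈ -0.20992)
(O + 229257)/(G + (106736 - 165129)*(-78761 + 181710)) = (-91019/433580 + 229257)/(52919 + (106736 - 165129)*(-78761 + 181710)) = 99401159041/(433580*(52919 - 58393*102949)) = 99401159041/(433580*(52919 - 6011500957)) = (99401159041/433580)/(-6011448038) = (99401159041/433580)*(-1/6011448038) = -99401159041/2606443640316040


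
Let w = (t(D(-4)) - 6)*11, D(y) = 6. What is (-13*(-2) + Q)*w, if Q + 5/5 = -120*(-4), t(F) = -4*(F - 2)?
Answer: -122210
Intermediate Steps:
t(F) = 8 - 4*F (t(F) = -4*(-2 + F) = 8 - 4*F)
w = -242 (w = ((8 - 4*6) - 6)*11 = ((8 - 24) - 6)*11 = (-16 - 6)*11 = -22*11 = -242)
Q = 479 (Q = -1 - 120*(-4) = -1 - 6*(-80) = -1 + 480 = 479)
(-13*(-2) + Q)*w = (-13*(-2) + 479)*(-242) = (26 + 479)*(-242) = 505*(-242) = -122210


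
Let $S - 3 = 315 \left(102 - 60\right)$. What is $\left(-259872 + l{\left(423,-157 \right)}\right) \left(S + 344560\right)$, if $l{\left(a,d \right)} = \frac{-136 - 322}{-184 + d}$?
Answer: $- \frac{31706146561942}{341} \approx -9.298 \cdot 10^{10}$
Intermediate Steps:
$l{\left(a,d \right)} = - \frac{458}{-184 + d}$
$S = 13233$ ($S = 3 + 315 \left(102 - 60\right) = 3 + 315 \cdot 42 = 3 + 13230 = 13233$)
$\left(-259872 + l{\left(423,-157 \right)}\right) \left(S + 344560\right) = \left(-259872 - \frac{458}{-184 - 157}\right) \left(13233 + 344560\right) = \left(-259872 - \frac{458}{-341}\right) 357793 = \left(-259872 - - \frac{458}{341}\right) 357793 = \left(-259872 + \frac{458}{341}\right) 357793 = \left(- \frac{88615894}{341}\right) 357793 = - \frac{31706146561942}{341}$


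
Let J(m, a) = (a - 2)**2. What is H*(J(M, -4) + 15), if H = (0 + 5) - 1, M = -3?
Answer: 204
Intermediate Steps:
H = 4 (H = 5 - 1 = 4)
J(m, a) = (-2 + a)**2
H*(J(M, -4) + 15) = 4*((-2 - 4)**2 + 15) = 4*((-6)**2 + 15) = 4*(36 + 15) = 4*51 = 204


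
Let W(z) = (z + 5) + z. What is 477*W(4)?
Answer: 6201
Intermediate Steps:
W(z) = 5 + 2*z (W(z) = (5 + z) + z = 5 + 2*z)
477*W(4) = 477*(5 + 2*4) = 477*(5 + 8) = 477*13 = 6201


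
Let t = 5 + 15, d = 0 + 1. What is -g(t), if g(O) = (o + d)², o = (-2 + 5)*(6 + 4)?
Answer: -961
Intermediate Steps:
d = 1
o = 30 (o = 3*10 = 30)
t = 20
g(O) = 961 (g(O) = (30 + 1)² = 31² = 961)
-g(t) = -1*961 = -961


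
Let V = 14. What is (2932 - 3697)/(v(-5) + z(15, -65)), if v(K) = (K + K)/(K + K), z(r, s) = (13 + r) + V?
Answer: -765/43 ≈ -17.791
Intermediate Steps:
z(r, s) = 27 + r (z(r, s) = (13 + r) + 14 = 27 + r)
v(K) = 1 (v(K) = (2*K)/((2*K)) = (2*K)*(1/(2*K)) = 1)
(2932 - 3697)/(v(-5) + z(15, -65)) = (2932 - 3697)/(1 + (27 + 15)) = -765/(1 + 42) = -765/43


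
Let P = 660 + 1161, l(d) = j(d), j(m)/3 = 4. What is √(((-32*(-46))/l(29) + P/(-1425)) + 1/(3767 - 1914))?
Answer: 2*√8463714707238/528105 ≈ 11.018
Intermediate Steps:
j(m) = 12 (j(m) = 3*4 = 12)
l(d) = 12
P = 1821
√(((-32*(-46))/l(29) + P/(-1425)) + 1/(3767 - 1914)) = √((-32*(-46)/12 + 1821/(-1425)) + 1/(3767 - 1914)) = √((1472*(1/12) + 1821*(-1/1425)) + 1/1853) = √((368/3 - 607/475) + 1/1853) = √(172979/1425 + 1/1853) = √(320531512/2640525) = 2*√8463714707238/528105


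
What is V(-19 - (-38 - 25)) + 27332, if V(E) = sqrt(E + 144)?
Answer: 27332 + 2*sqrt(47) ≈ 27346.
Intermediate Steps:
V(E) = sqrt(144 + E)
V(-19 - (-38 - 25)) + 27332 = sqrt(144 + (-19 - (-38 - 25))) + 27332 = sqrt(144 + (-19 - 1*(-63))) + 27332 = sqrt(144 + (-19 + 63)) + 27332 = sqrt(144 + 44) + 27332 = sqrt(188) + 27332 = 2*sqrt(47) + 27332 = 27332 + 2*sqrt(47)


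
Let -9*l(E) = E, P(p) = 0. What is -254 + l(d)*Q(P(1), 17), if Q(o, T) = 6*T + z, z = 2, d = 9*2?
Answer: -462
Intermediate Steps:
d = 18
l(E) = -E/9
Q(o, T) = 2 + 6*T (Q(o, T) = 6*T + 2 = 2 + 6*T)
-254 + l(d)*Q(P(1), 17) = -254 + (-⅑*18)*(2 + 6*17) = -254 - 2*(2 + 102) = -254 - 2*104 = -254 - 208 = -462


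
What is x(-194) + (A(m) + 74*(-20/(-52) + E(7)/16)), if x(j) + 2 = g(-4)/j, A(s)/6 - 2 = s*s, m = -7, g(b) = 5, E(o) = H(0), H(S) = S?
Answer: 838403/2522 ≈ 332.44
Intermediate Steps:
E(o) = 0
A(s) = 12 + 6*s² (A(s) = 12 + 6*(s*s) = 12 + 6*s²)
x(j) = -2 + 5/j
x(-194) + (A(m) + 74*(-20/(-52) + E(7)/16)) = (-2 + 5/(-194)) + ((12 + 6*(-7)²) + 74*(-20/(-52) + 0/16)) = (-2 + 5*(-1/194)) + ((12 + 6*49) + 74*(-20*(-1/52) + 0*(1/16))) = (-2 - 5/194) + ((12 + 294) + 74*(5/13 + 0)) = -393/194 + (306 + 74*(5/13)) = -393/194 + (306 + 370/13) = -393/194 + 4348/13 = 838403/2522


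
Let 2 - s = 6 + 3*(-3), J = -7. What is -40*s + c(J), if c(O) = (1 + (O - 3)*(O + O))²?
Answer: 19681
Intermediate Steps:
s = 5 (s = 2 - (6 + 3*(-3)) = 2 - (6 - 9) = 2 - 1*(-3) = 2 + 3 = 5)
c(O) = (1 + 2*O*(-3 + O))² (c(O) = (1 + (-3 + O)*(2*O))² = (1 + 2*O*(-3 + O))²)
-40*s + c(J) = -40*5 + (1 - 6*(-7) + 2*(-7)²)² = -200 + (1 + 42 + 2*49)² = -200 + (1 + 42 + 98)² = -200 + 141² = -200 + 19881 = 19681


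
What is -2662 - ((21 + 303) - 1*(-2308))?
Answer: -5294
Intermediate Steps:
-2662 - ((21 + 303) - 1*(-2308)) = -2662 - (324 + 2308) = -2662 - 1*2632 = -2662 - 2632 = -5294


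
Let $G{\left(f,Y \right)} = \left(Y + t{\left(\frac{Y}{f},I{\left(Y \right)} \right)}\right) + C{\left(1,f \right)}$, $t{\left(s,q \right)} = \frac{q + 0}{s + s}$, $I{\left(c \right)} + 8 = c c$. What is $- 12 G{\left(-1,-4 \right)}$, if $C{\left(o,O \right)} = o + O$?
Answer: $36$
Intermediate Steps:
$I{\left(c \right)} = -8 + c^{2}$ ($I{\left(c \right)} = -8 + c c = -8 + c^{2}$)
$t{\left(s,q \right)} = \frac{q}{2 s}$
$C{\left(o,O \right)} = O + o$
$G{\left(f,Y \right)} = 1 + Y + f + \frac{f \left(-8 + Y^{2}\right)}{2 Y}$ ($G{\left(f,Y \right)} = \left(Y + \frac{-8 + Y^{2}}{2 \frac{Y}{f}}\right) + \left(f + 1\right) = \left(Y + \frac{\left(-8 + Y^{2}\right) \frac{f}{Y}}{2}\right) + \left(1 + f\right) = \left(Y + \frac{f \left(-8 + Y^{2}\right)}{2 Y}\right) + \left(1 + f\right) = 1 + Y + f + \frac{f \left(-8 + Y^{2}\right)}{2 Y}$)
$- 12 G{\left(-1,-4 \right)} = - 12 \left(1 - 4 - 1 + \frac{1}{2} \left(-4\right) \left(-1\right) - - \frac{4}{-4}\right) = - 12 \left(1 - 4 - 1 + 2 - \left(-4\right) \left(- \frac{1}{4}\right)\right) = - 12 \left(1 - 4 - 1 + 2 - 1\right) = \left(-12\right) \left(-3\right) = 36$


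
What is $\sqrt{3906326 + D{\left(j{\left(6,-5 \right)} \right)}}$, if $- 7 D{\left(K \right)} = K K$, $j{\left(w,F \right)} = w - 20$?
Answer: $\sqrt{3906298} \approx 1976.4$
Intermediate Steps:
$j{\left(w,F \right)} = -20 + w$ ($j{\left(w,F \right)} = w - 20 = -20 + w$)
$D{\left(K \right)} = - \frac{K^{2}}{7}$ ($D{\left(K \right)} = - \frac{K K}{7} = - \frac{K^{2}}{7}$)
$\sqrt{3906326 + D{\left(j{\left(6,-5 \right)} \right)}} = \sqrt{3906326 - \frac{\left(-20 + 6\right)^{2}}{7}} = \sqrt{3906326 - \frac{\left(-14\right)^{2}}{7}} = \sqrt{3906326 - 28} = \sqrt{3906298}$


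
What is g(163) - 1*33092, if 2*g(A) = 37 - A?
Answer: -33155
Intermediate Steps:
g(A) = 37/2 - A/2 (g(A) = (37 - A)/2 = 37/2 - A/2)
g(163) - 1*33092 = (37/2 - ½*163) - 1*33092 = (37/2 - 163/2) - 33092 = -63 - 33092 = -33155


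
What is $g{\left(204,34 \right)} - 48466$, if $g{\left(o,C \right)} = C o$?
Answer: $-41530$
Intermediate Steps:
$g{\left(204,34 \right)} - 48466 = 34 \cdot 204 - 48466 = 6936 - 48466 = -41530$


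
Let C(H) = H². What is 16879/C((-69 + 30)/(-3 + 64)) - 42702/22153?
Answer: 1391293182385/33694713 ≈ 41291.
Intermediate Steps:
16879/C((-69 + 30)/(-3 + 64)) - 42702/22153 = 16879/(((-69 + 30)/(-3 + 64))²) - 42702/22153 = 16879/((-39/61)²) - 42702*1/22153 = 16879/((-39*1/61)²) - 42702/22153 = 16879/((-39/61)²) - 42702/22153 = 16879/(1521/3721) - 42702/22153 = 16879*(3721/1521) - 42702/22153 = 62806759/1521 - 42702/22153 = 1391293182385/33694713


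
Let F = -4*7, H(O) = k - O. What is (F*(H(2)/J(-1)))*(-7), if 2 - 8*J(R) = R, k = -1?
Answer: -1568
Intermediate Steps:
J(R) = ¼ - R/8
H(O) = -1 - O
F = -28
(F*(H(2)/J(-1)))*(-7) = -28*(-1 - 1*2)/(¼ - ⅛*(-1))*(-7) = -28*(-1 - 2)/(¼ + ⅛)*(-7) = -(-84)/3/8*(-7) = -(-84)*8/3*(-7) = -28*(-8)*(-7) = 224*(-7) = -1568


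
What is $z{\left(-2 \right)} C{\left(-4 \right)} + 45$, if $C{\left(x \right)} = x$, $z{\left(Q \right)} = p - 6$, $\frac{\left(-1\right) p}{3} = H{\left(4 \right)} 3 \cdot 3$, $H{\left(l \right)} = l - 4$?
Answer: $69$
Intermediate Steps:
$H{\left(l \right)} = -4 + l$
$p = 0$ ($p = - 3 \left(-4 + 4\right) 3 \cdot 3 = - 3 \cdot 0 \cdot 3 \cdot 3 = - 3 \cdot 0 \cdot 3 = \left(-3\right) 0 = 0$)
$z{\left(Q \right)} = -6$ ($z{\left(Q \right)} = 0 - 6 = -6$)
$z{\left(-2 \right)} C{\left(-4 \right)} + 45 = \left(-6\right) \left(-4\right) + 45 = 24 + 45 = 69$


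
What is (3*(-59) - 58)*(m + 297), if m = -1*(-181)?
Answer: -112330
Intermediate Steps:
m = 181
(3*(-59) - 58)*(m + 297) = (3*(-59) - 58)*(181 + 297) = (-177 - 58)*478 = -235*478 = -112330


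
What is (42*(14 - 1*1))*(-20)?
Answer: -10920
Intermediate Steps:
(42*(14 - 1*1))*(-20) = (42*(14 - 1))*(-20) = (42*13)*(-20) = 546*(-20) = -10920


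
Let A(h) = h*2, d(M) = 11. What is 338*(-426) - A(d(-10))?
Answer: -144010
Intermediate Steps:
A(h) = 2*h
338*(-426) - A(d(-10)) = 338*(-426) - 2*11 = -143988 - 1*22 = -143988 - 22 = -144010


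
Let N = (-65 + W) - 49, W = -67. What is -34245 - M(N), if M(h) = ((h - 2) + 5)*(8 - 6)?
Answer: -33889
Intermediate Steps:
N = -181 (N = (-65 - 67) - 49 = -132 - 49 = -181)
M(h) = 6 + 2*h (M(h) = ((-2 + h) + 5)*2 = (3 + h)*2 = 6 + 2*h)
-34245 - M(N) = -34245 - (6 + 2*(-181)) = -34245 - (6 - 362) = -34245 - 1*(-356) = -34245 + 356 = -33889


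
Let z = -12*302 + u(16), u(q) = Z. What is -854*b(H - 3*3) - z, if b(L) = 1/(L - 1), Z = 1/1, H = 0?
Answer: 18542/5 ≈ 3708.4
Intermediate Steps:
Z = 1
u(q) = 1
b(L) = 1/(-1 + L)
z = -3623 (z = -12*302 + 1 = -3624 + 1 = -3623)
-854*b(H - 3*3) - z = -854/(-1 + (0 - 3*3)) - 1*(-3623) = -854/(-1 + (0 - 9)) + 3623 = -854/(-1 - 9) + 3623 = -854/(-10) + 3623 = -854*(-1/10) + 3623 = 427/5 + 3623 = 18542/5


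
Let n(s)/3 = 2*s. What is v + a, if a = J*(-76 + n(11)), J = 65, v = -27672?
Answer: -28322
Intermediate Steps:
n(s) = 6*s (n(s) = 3*(2*s) = 6*s)
a = -650 (a = 65*(-76 + 6*11) = 65*(-76 + 66) = 65*(-10) = -650)
v + a = -27672 - 650 = -28322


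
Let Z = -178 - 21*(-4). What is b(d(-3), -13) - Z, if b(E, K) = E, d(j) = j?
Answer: 91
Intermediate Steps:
Z = -94 (Z = -178 - 1*(-84) = -178 + 84 = -94)
b(d(-3), -13) - Z = -3 - 1*(-94) = -3 + 94 = 91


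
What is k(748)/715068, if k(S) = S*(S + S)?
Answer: 279752/178767 ≈ 1.5649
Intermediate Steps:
k(S) = 2*S**2 (k(S) = S*(2*S) = 2*S**2)
k(748)/715068 = (2*748**2)/715068 = (2*559504)*(1/715068) = 1119008*(1/715068) = 279752/178767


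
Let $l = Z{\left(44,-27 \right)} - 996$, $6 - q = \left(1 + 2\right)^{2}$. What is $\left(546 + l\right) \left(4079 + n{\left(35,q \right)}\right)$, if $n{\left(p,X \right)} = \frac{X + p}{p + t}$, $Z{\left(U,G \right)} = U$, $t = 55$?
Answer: $- \frac{74529826}{45} \approx -1.6562 \cdot 10^{6}$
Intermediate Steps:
$q = -3$ ($q = 6 - \left(1 + 2\right)^{2} = 6 - 3^{2} = 6 - 9 = -3$)
$n{\left(p,X \right)} = \frac{X + p}{55 + p}$ ($n{\left(p,X \right)} = \frac{X + p}{p + 55} = \frac{X + p}{55 + p}$)
$l = -952$ ($l = 44 - 996 = -952$)
$\left(546 + l\right) \left(4079 + n{\left(35,q \right)}\right) = \left(546 - 952\right) \left(4079 + \frac{-3 + 35}{55 + 35}\right) = - 406 \left(4079 + \frac{1}{90} \cdot 32\right) = - 406 \left(4079 + \frac{16}{45}\right) = \left(-406\right) \frac{183571}{45} = - \frac{74529826}{45}$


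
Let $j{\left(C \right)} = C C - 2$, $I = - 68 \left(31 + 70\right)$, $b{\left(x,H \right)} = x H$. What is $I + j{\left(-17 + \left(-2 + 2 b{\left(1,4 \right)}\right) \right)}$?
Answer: $-6749$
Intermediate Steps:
$b{\left(x,H \right)} = H x$
$I = -6868$ ($I = \left(-68\right) 101 = -6868$)
$j{\left(C \right)} = -2 + C^{2}$ ($j{\left(C \right)} = C^{2} - 2 = -2 + C^{2}$)
$I + j{\left(-17 + \left(-2 + 2 b{\left(1,4 \right)}\right) \right)} = -6868 - \left(2 - \left(-17 - \left(2 - 2 \cdot 4 \cdot 1\right)\right)^{2}\right) = -6868 - \left(2 - \left(-17 + \left(-2 + 2 \cdot 4\right)\right)^{2}\right) = -6868 - \left(2 - \left(-17 + \left(-2 + 8\right)\right)^{2}\right) = -6868 - \left(2 - \left(-17 + 6\right)^{2}\right) = -6868 - \left(2 - \left(-11\right)^{2}\right) = -6868 + \left(-2 + 121\right) = -6868 + 119 = -6749$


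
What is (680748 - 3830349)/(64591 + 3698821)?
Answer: -3149601/3763412 ≈ -0.83690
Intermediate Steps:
(680748 - 3830349)/(64591 + 3698821) = -3149601/3763412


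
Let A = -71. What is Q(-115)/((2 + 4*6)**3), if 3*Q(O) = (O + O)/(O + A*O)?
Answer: -1/1845480 ≈ -5.4186e-7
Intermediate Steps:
Q(O) = -1/105 (Q(O) = ((O + O)/(O - 71*O))/3 = ((2*O)/((-70*O)))/3 = ((2*O)*(-1/(70*O)))/3 = (1/3)*(-1/35) = -1/105)
Q(-115)/((2 + 4*6)**3) = -1/(105*(2 + 4*6)**3) = -1/(105*(2 + 24)**3) = -1/(105*(26**3)) = -1/105/17576 = -1/105*1/17576 = -1/1845480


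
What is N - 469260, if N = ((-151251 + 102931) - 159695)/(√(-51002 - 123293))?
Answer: -469260 + 41603*I*√174295/34859 ≈ -4.6926e+5 + 498.26*I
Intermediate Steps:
N = 41603*I*√174295/34859 (N = (-48320 - 159695)/(√(-174295)) = -208015*(-I*√174295/174295) = -(-41603)*I*√174295/34859 = 41603*I*√174295/34859 ≈ 498.26*I)
N - 469260 = 41603*I*√174295/34859 - 469260 = -469260 + 41603*I*√174295/34859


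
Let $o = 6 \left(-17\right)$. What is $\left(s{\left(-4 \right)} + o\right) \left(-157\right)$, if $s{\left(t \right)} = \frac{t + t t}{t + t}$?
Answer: $\frac{32499}{2} \approx 16250.0$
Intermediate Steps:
$o = -102$
$s{\left(t \right)} = \frac{t + t^{2}}{2 t}$
$\left(s{\left(-4 \right)} + o\right) \left(-157\right) = \left(\left(\frac{1}{2} + \frac{1}{2} \left(-4\right)\right) - 102\right) \left(-157\right) = \left(\left(\frac{1}{2} - 2\right) - 102\right) \left(-157\right) = \left(- \frac{3}{2} - 102\right) \left(-157\right) = \left(- \frac{207}{2}\right) \left(-157\right) = \frac{32499}{2}$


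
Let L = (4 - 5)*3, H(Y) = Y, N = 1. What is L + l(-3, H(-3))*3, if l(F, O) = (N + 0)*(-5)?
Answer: -18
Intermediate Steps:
l(F, O) = -5 (l(F, O) = (1 + 0)*(-5) = 1*(-5) = -5)
L = -3 (L = -1*3 = -3)
L + l(-3, H(-3))*3 = -3 - 5*3 = -3 - 15 = -18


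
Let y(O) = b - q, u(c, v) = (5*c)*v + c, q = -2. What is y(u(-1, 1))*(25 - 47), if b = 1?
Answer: -66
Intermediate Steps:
u(c, v) = c + 5*c*v (u(c, v) = 5*c*v + c = c + 5*c*v)
y(O) = 3 (y(O) = 1 - 1*(-2) = 1 + 2 = 3)
y(u(-1, 1))*(25 - 47) = 3*(25 - 47) = 3*(-22) = -66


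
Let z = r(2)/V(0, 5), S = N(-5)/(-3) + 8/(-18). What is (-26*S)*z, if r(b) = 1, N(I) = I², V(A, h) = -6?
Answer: -1027/27 ≈ -38.037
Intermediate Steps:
S = -79/9 (S = (-5)²/(-3) + 8/(-18) = 25*(-⅓) + 8*(-1/18) = -25/3 - 4/9 = -79/9 ≈ -8.7778)
z = -⅙ (z = 1/(-6) = 1*(-⅙) = -⅙ ≈ -0.16667)
(-26*S)*z = -26*(-79/9)*(-⅙) = (2054/9)*(-⅙) = -1027/27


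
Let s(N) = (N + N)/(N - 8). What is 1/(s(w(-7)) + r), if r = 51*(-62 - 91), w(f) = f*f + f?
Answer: -17/132609 ≈ -0.00012820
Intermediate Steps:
w(f) = f + f² (w(f) = f² + f = f + f²)
r = -7803 (r = 51*(-153) = -7803)
s(N) = 2*N/(-8 + N) (s(N) = (2*N)/(-8 + N) = 2*N/(-8 + N))
1/(s(w(-7)) + r) = 1/(2*(-7*(1 - 7))/(-8 - 7*(1 - 7)) - 7803) = 1/(2*(-7*(-6))/(-8 - 7*(-6)) - 7803) = 1/(2*42/(-8 + 42) - 7803) = 1/(2*42/34 - 7803) = 1/(2*42*(1/34) - 7803) = 1/(42/17 - 7803) = 1/(-132609/17) = -17/132609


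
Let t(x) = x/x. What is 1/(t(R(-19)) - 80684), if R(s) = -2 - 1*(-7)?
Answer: -1/80683 ≈ -1.2394e-5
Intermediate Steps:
R(s) = 5 (R(s) = -2 + 7 = 5)
t(x) = 1
1/(t(R(-19)) - 80684) = 1/(1 - 80684) = 1/(-80683) = -1/80683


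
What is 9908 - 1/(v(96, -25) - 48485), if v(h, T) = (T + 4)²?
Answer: 476019953/48044 ≈ 9908.0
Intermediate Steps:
v(h, T) = (4 + T)²
9908 - 1/(v(96, -25) - 48485) = 9908 - 1/((4 - 25)² - 48485) = 9908 - 1/((-21)² - 48485) = 9908 - 1/(441 - 48485) = 9908 - 1/(-48044) = 9908 - 1*(-1/48044) = 9908 + 1/48044 = 476019953/48044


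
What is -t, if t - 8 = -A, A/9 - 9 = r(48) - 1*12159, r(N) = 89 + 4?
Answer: -108521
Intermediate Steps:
r(N) = 93
A = -108513 (A = 81 + 9*(93 - 1*12159) = 81 + 9*(93 - 12159) = 81 + 9*(-12066) = 81 - 108594 = -108513)
t = 108521 (t = 8 - 1*(-108513) = 8 + 108513 = 108521)
-t = -1*108521 = -108521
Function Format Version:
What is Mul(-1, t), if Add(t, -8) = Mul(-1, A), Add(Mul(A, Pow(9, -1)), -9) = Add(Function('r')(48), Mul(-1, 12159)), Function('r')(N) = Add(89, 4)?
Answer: -108521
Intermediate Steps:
Function('r')(N) = 93
A = -108513 (A = Add(81, Mul(9, Add(93, Mul(-1, 12159)))) = Add(81, Mul(9, Add(93, -12159))) = Add(81, Mul(9, -12066)) = Add(81, -108594) = -108513)
t = 108521 (t = Add(8, Mul(-1, -108513)) = Add(8, 108513) = 108521)
Mul(-1, t) = Mul(-1, 108521) = -108521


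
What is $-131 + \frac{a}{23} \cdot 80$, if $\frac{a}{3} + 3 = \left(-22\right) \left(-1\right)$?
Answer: $\frac{1547}{23} \approx 67.261$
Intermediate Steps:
$a = 57$ ($a = -9 + 3 \left(\left(-22\right) \left(-1\right)\right) = -9 + 3 \cdot 22 = -9 + 66 = 57$)
$-131 + \frac{a}{23} \cdot 80 = -131 + \frac{57}{23} \cdot 80 = -131 + \frac{4560}{23} = \frac{1547}{23}$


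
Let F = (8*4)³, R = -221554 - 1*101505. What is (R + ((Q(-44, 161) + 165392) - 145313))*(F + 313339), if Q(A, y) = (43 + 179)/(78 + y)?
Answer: -25062299391786/239 ≈ -1.0486e+11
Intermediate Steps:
Q(A, y) = 222/(78 + y)
R = -323059 (R = -221554 - 101505 = -323059)
F = 32768 (F = 32³ = 32768)
(R + ((Q(-44, 161) + 165392) - 145313))*(F + 313339) = (-323059 + ((222/(78 + 161) + 165392) - 145313))*(32768 + 313339) = (-323059 + ((222/239 + 165392) - 145313))*346107 = (-323059 + (39528910/239 - 145313))*346107 = (-323059 + 4799103/239)*346107 = -72411998/239*346107 = -25062299391786/239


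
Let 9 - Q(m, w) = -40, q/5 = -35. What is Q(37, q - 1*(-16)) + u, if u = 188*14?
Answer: 2681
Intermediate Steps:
q = -175 (q = 5*(-35) = -175)
u = 2632
Q(m, w) = 49 (Q(m, w) = 9 - 1*(-40) = 9 + 40 = 49)
Q(37, q - 1*(-16)) + u = 49 + 2632 = 2681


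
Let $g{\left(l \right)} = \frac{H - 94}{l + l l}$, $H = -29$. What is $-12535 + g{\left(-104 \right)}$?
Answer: $- \frac{134275043}{10712} \approx -12535.0$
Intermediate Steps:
$g{\left(l \right)} = - \frac{123}{l + l^{2}}$ ($g{\left(l \right)} = \frac{-29 - 94}{l + l l} = - \frac{123}{l + l^{2}}$)
$-12535 + g{\left(-104 \right)} = -12535 - \frac{123}{\left(-104\right) \left(1 - 104\right)} = -12535 - - \frac{123}{104 \left(-103\right)} = -12535 - \left(- \frac{123}{104}\right) \left(- \frac{1}{103}\right) = -12535 - \frac{123}{10712} = - \frac{134275043}{10712}$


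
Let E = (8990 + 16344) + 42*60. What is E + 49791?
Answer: 77645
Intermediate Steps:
E = 27854 (E = 25334 + 2520 = 27854)
E + 49791 = 27854 + 49791 = 77645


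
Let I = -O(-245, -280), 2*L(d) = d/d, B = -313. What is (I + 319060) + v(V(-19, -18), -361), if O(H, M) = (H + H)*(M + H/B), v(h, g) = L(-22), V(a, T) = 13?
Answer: 114084773/626 ≈ 1.8224e+5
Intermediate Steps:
L(d) = ½ (L(d) = (d/d)/2 = (½)*1 = ½)
v(h, g) = ½
O(H, M) = 2*H*(M - H/313) (O(H, M) = (H + H)*(M + H/(-313)) = (2*H)*(M + H*(-1/313)) = (2*H)*(M - H/313) = 2*H*(M - H/313))
I = -42823550/313 (I = -2*(-245)*(-1*(-245) + 313*(-280))/313 = -2*(-245)*(245 - 87640)/313 = -2*(-245)*(-87395)/313 = -1*42823550/313 = -42823550/313 ≈ -1.3682e+5)
(I + 319060) + v(V(-19, -18), -361) = (-42823550/313 + 319060) + ½ = 57042230/313 + ½ = 114084773/626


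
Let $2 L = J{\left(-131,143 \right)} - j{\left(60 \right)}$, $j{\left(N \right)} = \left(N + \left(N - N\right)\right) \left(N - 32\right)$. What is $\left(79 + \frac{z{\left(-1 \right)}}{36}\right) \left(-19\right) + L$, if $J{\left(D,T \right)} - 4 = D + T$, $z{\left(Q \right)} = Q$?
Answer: $- \frac{83969}{36} \approx -2332.5$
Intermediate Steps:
$J{\left(D,T \right)} = 4 + D + T$ ($J{\left(D,T \right)} = 4 + \left(D + T\right) = 4 + D + T$)
$j{\left(N \right)} = N \left(-32 + N\right)$ ($j{\left(N \right)} = \left(N + 0\right) \left(-32 + N\right) = N \left(-32 + N\right)$)
$L = -832$ ($L = \frac{\left(4 - 131 + 143\right) - 60 \left(-32 + 60\right)}{2} = \frac{16 - 60 \cdot 28}{2} = \frac{16 - 1680}{2} = \frac{1}{2} \left(-1664\right) = -832$)
$\left(79 + \frac{z{\left(-1 \right)}}{36}\right) \left(-19\right) + L = \left(79 - \frac{1}{36}\right) \left(-19\right) - 832 = \frac{2843}{36} \left(-19\right) - 832 = - \frac{54017}{36} - 832 = - \frac{83969}{36}$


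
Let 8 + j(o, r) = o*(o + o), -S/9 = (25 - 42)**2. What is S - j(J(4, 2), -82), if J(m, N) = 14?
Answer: -2985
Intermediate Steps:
S = -2601 (S = -9*(25 - 42)**2 = -9*(-17)**2 = -9*289 = -2601)
j(o, r) = -8 + 2*o**2 (j(o, r) = -8 + o*(o + o) = -8 + o*(2*o) = -8 + 2*o**2)
S - j(J(4, 2), -82) = -2601 - (-8 + 2*14**2) = -2601 - (-8 + 2*196) = -2601 - (-8 + 392) = -2601 - 1*384 = -2601 - 384 = -2985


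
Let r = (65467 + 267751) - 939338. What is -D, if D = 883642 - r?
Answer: -1489762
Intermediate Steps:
r = -606120 (r = 333218 - 939338 = -606120)
D = 1489762 (D = 883642 - 1*(-606120) = 883642 + 606120 = 1489762)
-D = -1*1489762 = -1489762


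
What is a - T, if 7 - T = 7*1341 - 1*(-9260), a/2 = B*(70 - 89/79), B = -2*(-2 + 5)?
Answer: 1407268/79 ≈ 17814.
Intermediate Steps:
B = -6 (B = -2*3 = -6)
a = -65292/79 (a = 2*(-6*(70 - 89/79)) = 2*(-6*5441/79) = 2*(-32646/79) = -65292/79 ≈ -826.48)
T = -18640 (T = 7 - (7*1341 - 1*(-9260)) = 7 - (9387 + 9260) = 7 - 1*18647 = 7 - 18647 = -18640)
a - T = -65292/79 - 1*(-18640) = -65292/79 + 18640 = 1407268/79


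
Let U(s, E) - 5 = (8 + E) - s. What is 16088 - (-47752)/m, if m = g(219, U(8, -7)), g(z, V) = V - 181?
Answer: 2896352/183 ≈ 15827.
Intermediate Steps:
U(s, E) = 13 + E - s (U(s, E) = 5 + ((8 + E) - s) = 5 + (8 + E - s) = 13 + E - s)
g(z, V) = -181 + V
m = -183 (m = -181 + (13 - 7 - 1*8) = -181 + (13 - 7 - 8) = -181 - 2 = -183)
16088 - (-47752)/m = 16088 - (-47752)/(-183) = 16088 - (-47752)*(-1)/183 = 16088 - 1*47752/183 = 16088 - 47752/183 = 2896352/183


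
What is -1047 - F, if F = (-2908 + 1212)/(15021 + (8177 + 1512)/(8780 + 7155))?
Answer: -62648164117/59842331 ≈ -1046.9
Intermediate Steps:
F = -6756440/59842331 (F = -1696/(15021 + 9689/15935) = -1696/239369324/15935 = -1696*15935/239369324 = -6756440/59842331 ≈ -0.11290)
-1047 - F = -1047 - 1*(-6756440/59842331) = -1047 + 6756440/59842331 = -62648164117/59842331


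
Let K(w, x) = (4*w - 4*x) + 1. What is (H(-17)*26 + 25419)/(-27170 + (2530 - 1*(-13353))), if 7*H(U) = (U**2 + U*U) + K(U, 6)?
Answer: -190595/79009 ≈ -2.4123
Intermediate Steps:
K(w, x) = 1 - 4*x + 4*w (K(w, x) = (-4*x + 4*w) + 1 = 1 - 4*x + 4*w)
H(U) = -23/7 + 2*U**2/7 + 4*U/7 (H(U) = ((U**2 + U*U) + (1 - 4*6 + 4*U))/7 = ((U**2 + U**2) + (1 - 24 + 4*U))/7 = (2*U**2 + (-23 + 4*U))/7 = (-23 + 2*U**2 + 4*U)/7 = -23/7 + 2*U**2/7 + 4*U/7)
(H(-17)*26 + 25419)/(-27170 + (2530 - 1*(-13353))) = ((-23/7 + (2/7)*(-17)**2 + (4/7)*(-17))*26 + 25419)/(-27170 + (2530 - 1*(-13353))) = ((-23/7 + (2/7)*289 - 68/7)*26 + 25419)/(-27170 + (2530 + 13353)) = ((-23/7 + 578/7 - 68/7)*26 + 25419)/(-27170 + 15883) = ((487/7)*26 + 25419)/(-11287) = (12662/7 + 25419)*(-1/11287) = (190595/7)*(-1/11287) = -190595/79009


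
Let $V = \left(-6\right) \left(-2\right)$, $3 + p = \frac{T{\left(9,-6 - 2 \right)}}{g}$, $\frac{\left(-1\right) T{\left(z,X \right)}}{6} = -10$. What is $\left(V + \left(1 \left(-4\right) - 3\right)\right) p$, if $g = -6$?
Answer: $-65$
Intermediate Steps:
$T{\left(z,X \right)} = 60$ ($T{\left(z,X \right)} = \left(-6\right) \left(-10\right) = 60$)
$p = -13$ ($p = -3 + \frac{60}{-6} = -3 + 60 \left(- \frac{1}{6}\right) = -3 - 10 = -13$)
$V = 12$
$\left(V + \left(1 \left(-4\right) - 3\right)\right) p = \left(12 + \left(1 \left(-4\right) - 3\right)\right) \left(-13\right) = \left(12 - 7\right) \left(-13\right) = 5 \left(-13\right) = -65$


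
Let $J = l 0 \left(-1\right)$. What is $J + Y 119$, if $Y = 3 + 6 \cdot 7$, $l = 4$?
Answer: $5355$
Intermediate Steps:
$Y = 45$ ($Y = 3 + 42 = 45$)
$J = 0$ ($J = 4 \cdot 0 \left(-1\right) = 0 \left(-1\right) = 0$)
$J + Y 119 = 0 + 45 \cdot 119 = 0 + 5355 = 5355$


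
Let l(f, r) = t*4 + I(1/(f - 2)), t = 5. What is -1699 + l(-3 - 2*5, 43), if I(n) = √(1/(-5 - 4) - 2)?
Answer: -1679 + I*√19/3 ≈ -1679.0 + 1.453*I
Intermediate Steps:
I(n) = I*√19/3 (I(n) = √(1/(-9) - 2) = √(-⅑ - 2) = √(-19/9) = I*√19/3)
l(f, r) = 20 + I*√19/3 (l(f, r) = 5*4 + I*√19/3 = 20 + I*√19/3)
-1699 + l(-3 - 2*5, 43) = -1699 + (20 + I*√19/3) = -1679 + I*√19/3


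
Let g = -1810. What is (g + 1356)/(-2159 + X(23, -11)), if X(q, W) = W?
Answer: 227/1085 ≈ 0.20922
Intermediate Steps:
(g + 1356)/(-2159 + X(23, -11)) = (-1810 + 1356)/(-2159 - 11) = -454/(-2170) = -454*(-1/2170) = 227/1085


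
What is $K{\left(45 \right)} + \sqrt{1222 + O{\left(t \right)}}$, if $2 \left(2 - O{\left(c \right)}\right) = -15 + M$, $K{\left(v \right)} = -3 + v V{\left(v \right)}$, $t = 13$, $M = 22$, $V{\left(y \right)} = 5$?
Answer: $222 + \frac{\sqrt{4882}}{2} \approx 256.94$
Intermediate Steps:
$K{\left(v \right)} = -3 + 5 v$ ($K{\left(v \right)} = -3 + v 5 = -3 + 5 v$)
$O{\left(c \right)} = - \frac{3}{2}$ ($O{\left(c \right)} = 2 - \frac{-15 + 22}{2} = 2 - \frac{7}{2} = - \frac{3}{2}$)
$K{\left(45 \right)} + \sqrt{1222 + O{\left(t \right)}} = \left(-3 + 5 \cdot 45\right) + \sqrt{1222 - \frac{3}{2}} = \left(-3 + 225\right) + \sqrt{\frac{2441}{2}} = 222 + \frac{\sqrt{4882}}{2}$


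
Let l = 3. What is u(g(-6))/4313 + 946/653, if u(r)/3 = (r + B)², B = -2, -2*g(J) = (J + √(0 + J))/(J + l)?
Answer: 8194805/5632778 - 3*I*√6/4313 ≈ 1.4548 - 0.0017038*I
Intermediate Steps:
g(J) = -(J + √J)/(2*(3 + J)) (g(J) = -(J + √(0 + J))/(2*(J + 3)) = -(J + √J)/(2*(3 + J)))
u(r) = 3*(-2 + r)² (u(r) = 3*(r - 2)² = 3*(-2 + r)²)
u(g(-6))/4313 + 946/653 = (3*(-2 + (-1*(-6) - √(-6))/(2*(3 - 6)))²)/4313 + 946/653 = (3*(-2 + (½)*(6 - I*√6)/(-3))²)*(1/4313) + 946*(1/653) = (3*(-2 + (½)*(-⅓)*(6 - I*√6))²)*(1/4313) + 946/653 = (3*(-2 + (-1 + I*√6/6))²)*(1/4313) + 946/653 = (3*(-3 + I*√6/6)²)*(1/4313) + 946/653 = 3*(-3 + I*√6/6)²/4313 + 946/653 = 946/653 + 3*(-3 + I*√6/6)²/4313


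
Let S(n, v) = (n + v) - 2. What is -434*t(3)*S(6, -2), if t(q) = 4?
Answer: -3472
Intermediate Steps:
S(n, v) = -2 + n + v
-434*t(3)*S(6, -2) = -1736*(-2 + 6 - 2) = -1736*2 = -434*8 = -3472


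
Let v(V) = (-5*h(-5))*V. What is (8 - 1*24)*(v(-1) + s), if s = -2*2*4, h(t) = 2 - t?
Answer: -304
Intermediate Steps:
v(V) = -35*V (v(V) = (-5*(2 - 1*(-5)))*V = (-5*(2 + 5))*V = (-5*7)*V = -35*V)
s = -16 (s = -4*4 = -16)
(8 - 1*24)*(v(-1) + s) = (8 - 1*24)*(-35*(-1) - 16) = (8 - 24)*(35 - 16) = -16*19 = -304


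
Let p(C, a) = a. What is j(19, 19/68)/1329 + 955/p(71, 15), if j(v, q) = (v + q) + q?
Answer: 959169/15062 ≈ 63.681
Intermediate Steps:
j(v, q) = v + 2*q (j(v, q) = (q + v) + q = v + 2*q)
j(19, 19/68)/1329 + 955/p(71, 15) = (19 + 2*(19/68))/1329 + 955/15 = (19 + 2*(19*(1/68)))*(1/1329) + 955*(1/15) = (19 + 2*(19/68))*(1/1329) + 191/3 = (19 + 19/34)*(1/1329) + 191/3 = (665/34)*(1/1329) + 191/3 = 665/45186 + 191/3 = 959169/15062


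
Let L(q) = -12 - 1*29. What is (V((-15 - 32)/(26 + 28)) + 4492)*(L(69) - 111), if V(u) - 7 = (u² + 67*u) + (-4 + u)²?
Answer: -494775808/729 ≈ -6.7871e+5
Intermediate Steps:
L(q) = -41 (L(q) = -12 - 29 = -41)
V(u) = 7 + u² + (-4 + u)² + 67*u (V(u) = 7 + ((u² + 67*u) + (-4 + u)²) = 7 + (u² + (-4 + u)² + 67*u) = 7 + u² + (-4 + u)² + 67*u)
(V((-15 - 32)/(26 + 28)) + 4492)*(L(69) - 111) = ((23 + 2*((-15 - 32)/(26 + 28))² + 59*((-15 - 32)/(26 + 28))) + 4492)*(-41 - 111) = ((23 + 2*(-47/54)² + 59*(-47/54)) + 4492)*(-152) = ((23 + 2*(2209/2916) - 2773/54) + 4492)*(-152) = ((23 + 2209/1458 - 2773/54) + 4492)*(-152) = (-19564/729 + 4492)*(-152) = (3255104/729)*(-152) = -494775808/729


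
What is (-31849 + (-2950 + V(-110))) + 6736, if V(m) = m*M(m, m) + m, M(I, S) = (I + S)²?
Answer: -5352173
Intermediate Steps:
V(m) = m + 4*m³ (V(m) = m*(m + m)² + m = m*(2*m)² + m = m*(4*m²) + m = 4*m³ + m = m + 4*m³)
(-31849 + (-2950 + V(-110))) + 6736 = (-31849 + (-2950 + (-110 + 4*(-110)³))) + 6736 = (-31849 + (-2950 + (-110 + 4*(-1331000)))) + 6736 = (-31849 + (-2950 + (-110 - 5324000))) + 6736 = (-31849 + (-2950 - 5324110)) + 6736 = (-31849 - 5327060) + 6736 = -5358909 + 6736 = -5352173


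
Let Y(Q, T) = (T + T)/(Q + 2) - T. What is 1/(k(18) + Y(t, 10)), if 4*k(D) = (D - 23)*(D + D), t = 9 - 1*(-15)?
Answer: -13/705 ≈ -0.018440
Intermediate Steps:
t = 24 (t = 9 + 15 = 24)
Y(Q, T) = -T + 2*T/(2 + Q) (Y(Q, T) = (2*T)/(2 + Q) - T = 2*T/(2 + Q) - T = -T + 2*T/(2 + Q))
k(D) = D*(-23 + D)/2 (k(D) = ((D - 23)*(D + D))/4 = ((-23 + D)*(2*D))/4 = (2*D*(-23 + D))/4 = D*(-23 + D)/2)
1/(k(18) + Y(t, 10)) = 1/((1/2)*18*(-23 + 18) - 1*24*10/(2 + 24)) = 1/((1/2)*18*(-5) - 1*24*10/26) = 1/(-45 - 1*24*10*1/26) = 1/(-45 - 120/13) = 1/(-705/13) = -13/705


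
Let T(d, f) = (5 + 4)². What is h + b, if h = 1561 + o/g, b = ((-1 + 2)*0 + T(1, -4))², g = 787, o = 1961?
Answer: 6393975/787 ≈ 8124.5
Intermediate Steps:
T(d, f) = 81 (T(d, f) = 9² = 81)
b = 6561 (b = ((-1 + 2)*0 + 81)² = (1*0 + 81)² = (0 + 81)² = 81² = 6561)
h = 1230468/787 (h = 1561 + 1961/787 = 1230468/787 ≈ 1563.5)
h + b = 1230468/787 + 6561 = 6393975/787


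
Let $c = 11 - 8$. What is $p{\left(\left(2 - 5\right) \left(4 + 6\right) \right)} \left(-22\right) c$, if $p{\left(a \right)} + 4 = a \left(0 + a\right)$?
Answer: $-59136$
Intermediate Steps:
$p{\left(a \right)} = -4 + a^{2}$ ($p{\left(a \right)} = -4 + a \left(0 + a\right) = -4 + a a = -4 + a^{2}$)
$c = 3$
$p{\left(\left(2 - 5\right) \left(4 + 6\right) \right)} \left(-22\right) c = \left(-4 + \left(\left(2 - 5\right) \left(4 + 6\right)\right)^{2}\right) \left(-22\right) 3 = \left(-4 + \left(\left(-3\right) 10\right)^{2}\right) \left(-22\right) 3 = \left(-4 + \left(-30\right)^{2}\right) \left(-22\right) 3 = \left(-4 + 900\right) \left(-22\right) 3 = 896 \left(-22\right) 3 = \left(-19712\right) 3 = -59136$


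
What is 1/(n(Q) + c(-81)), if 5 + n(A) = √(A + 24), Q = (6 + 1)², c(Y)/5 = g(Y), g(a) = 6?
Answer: 25/552 - √73/552 ≈ 0.029812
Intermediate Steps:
c(Y) = 30 (c(Y) = 5*6 = 30)
Q = 49 (Q = 7² = 49)
n(A) = -5 + √(24 + A) (n(A) = -5 + √(A + 24) = -5 + √(24 + A))
1/(n(Q) + c(-81)) = 1/((-5 + √(24 + 49)) + 30) = 1/((-5 + √73) + 30) = 1/(25 + √73)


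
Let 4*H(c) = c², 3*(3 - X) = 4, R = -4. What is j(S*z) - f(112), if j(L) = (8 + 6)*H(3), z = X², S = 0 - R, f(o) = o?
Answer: -161/2 ≈ -80.500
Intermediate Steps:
X = 5/3 (X = 3 - ⅓*4 = 3 - 4/3 = 5/3 ≈ 1.6667)
S = 4 (S = 0 - 1*(-4) = 0 + 4 = 4)
H(c) = c²/4
z = 25/9 (z = (5/3)² = 25/9 ≈ 2.7778)
j(L) = 63/2 (j(L) = (8 + 6)*((¼)*3²) = 14*((¼)*9) = 14*(9/4) = 63/2)
j(S*z) - f(112) = 63/2 - 1*112 = 63/2 - 112 = -161/2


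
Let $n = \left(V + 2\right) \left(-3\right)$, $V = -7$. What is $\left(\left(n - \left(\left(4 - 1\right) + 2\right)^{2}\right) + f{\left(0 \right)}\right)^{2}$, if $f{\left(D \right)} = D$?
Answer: $100$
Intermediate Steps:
$n = 15$ ($n = \left(-7 + 2\right) \left(-3\right) = \left(-5\right) \left(-3\right) = 15$)
$\left(\left(n - \left(\left(4 - 1\right) + 2\right)^{2}\right) + f{\left(0 \right)}\right)^{2} = \left(\left(15 - \left(\left(4 - 1\right) + 2\right)^{2}\right) + 0\right)^{2} = \left(\left(15 - \left(3 + 2\right)^{2}\right) + 0\right)^{2} = \left(\left(15 - 5^{2}\right) + 0\right)^{2} = \left(\left(15 - 25\right) + 0\right)^{2} = \left(-10 + 0\right)^{2} = \left(-10\right)^{2} = 100$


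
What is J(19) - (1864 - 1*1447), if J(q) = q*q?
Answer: -56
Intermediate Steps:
J(q) = q²
J(19) - (1864 - 1*1447) = 19² - (1864 - 1*1447) = 361 - (1864 - 1447) = 361 - 1*417 = 361 - 417 = -56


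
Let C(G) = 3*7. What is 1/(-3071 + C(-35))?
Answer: -1/3050 ≈ -0.00032787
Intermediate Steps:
C(G) = 21
1/(-3071 + C(-35)) = 1/(-3071 + 21) = 1/(-3050) = -1/3050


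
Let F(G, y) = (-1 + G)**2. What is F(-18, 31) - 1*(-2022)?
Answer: 2383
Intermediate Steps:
F(-18, 31) - 1*(-2022) = (-1 - 18)**2 - 1*(-2022) = (-19)**2 + 2022 = 361 + 2022 = 2383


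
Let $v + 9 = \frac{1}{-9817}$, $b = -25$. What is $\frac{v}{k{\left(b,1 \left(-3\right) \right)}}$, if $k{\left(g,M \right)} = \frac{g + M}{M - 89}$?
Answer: $- \frac{290306}{9817} \approx -29.572$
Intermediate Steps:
$k{\left(g,M \right)} = \frac{M + g}{-89 + M}$
$v = - \frac{88354}{9817}$ ($v = -9 + \frac{1}{-9817} = -9 - \frac{1}{9817} = - \frac{88354}{9817} \approx -9.0001$)
$\frac{v}{k{\left(b,1 \left(-3\right) \right)}} = - \frac{88354}{9817 \frac{1 \left(-3\right) - 25}{-89 + 1 \left(-3\right)}} = - \frac{88354}{9817 \frac{-3 - 25}{-89 - 3}} = - \frac{88354}{9817 \frac{1}{-92} \left(-28\right)} = - \frac{88354}{9817 \left(\left(- \frac{1}{92}\right) \left(-28\right)\right)} = - \frac{88354}{9817 \cdot \frac{7}{23}} = \left(- \frac{88354}{9817}\right) \frac{23}{7} = - \frac{290306}{9817}$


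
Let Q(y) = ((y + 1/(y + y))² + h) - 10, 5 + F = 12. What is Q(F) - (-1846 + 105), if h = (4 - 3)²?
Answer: 349273/196 ≈ 1782.0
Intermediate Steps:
F = 7 (F = -5 + 12 = 7)
h = 1 (h = 1² = 1)
Q(y) = -9 + (y + 1/(2*y))² (Q(y) = ((y + 1/(y + y))² + 1) - 10 = ((y + 1/(2*y))² + 1) - 10 = (1 + (y + 1/(2*y))²) - 10 = -9 + (y + 1/(2*y))²)
Q(F) - (-1846 + 105) = (-8 + 7² + (¼)/7²) - (-1846 + 105) = (-8 + 49 + (¼)*(1/49)) - 1*(-1741) = (-8 + 49 + 1/196) + 1741 = 8037/196 + 1741 = 349273/196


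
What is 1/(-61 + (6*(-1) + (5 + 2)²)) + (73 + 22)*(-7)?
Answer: -11971/18 ≈ -665.06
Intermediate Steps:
1/(-61 + (6*(-1) + (5 + 2)²)) + (73 + 22)*(-7) = 1/(-61 + (-6 + 7²)) + 95*(-7) = 1/(-61 + (-6 + 49)) - 665 = 1/(-61 + 43) - 665 = 1/(-18) - 665 = -1/18 - 665 = -11971/18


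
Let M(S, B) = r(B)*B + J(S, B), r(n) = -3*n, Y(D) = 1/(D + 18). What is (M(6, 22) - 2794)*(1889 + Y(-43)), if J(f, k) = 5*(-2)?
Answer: -200985344/25 ≈ -8.0394e+6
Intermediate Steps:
Y(D) = 1/(18 + D)
J(f, k) = -10
M(S, B) = -10 - 3*B² (M(S, B) = (-3*B)*B - 10 = -3*B² - 10 = -10 - 3*B²)
(M(6, 22) - 2794)*(1889 + Y(-43)) = ((-10 - 3*22²) - 2794)*(1889 + 1/(18 - 43)) = ((-10 - 3*484) - 2794)*(1889 + 1/(-25)) = ((-10 - 1452) - 2794)*(1889 - 1/25) = (-1462 - 2794)*(47224/25) = -4256*47224/25 = -200985344/25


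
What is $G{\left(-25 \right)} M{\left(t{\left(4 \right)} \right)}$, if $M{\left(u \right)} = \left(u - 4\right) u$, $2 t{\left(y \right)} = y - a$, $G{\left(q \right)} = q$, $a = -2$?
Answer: $75$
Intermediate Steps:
$t{\left(y \right)} = 1 + \frac{y}{2}$ ($t{\left(y \right)} = \frac{y - -2}{2} = \frac{y + 2}{2} = \frac{2 + y}{2} = 1 + \frac{y}{2}$)
$M{\left(u \right)} = u \left(-4 + u\right)$ ($M{\left(u \right)} = \left(-4 + u\right) u = u \left(-4 + u\right)$)
$G{\left(-25 \right)} M{\left(t{\left(4 \right)} \right)} = - 25 \left(1 + \frac{1}{2} \cdot 4\right) \left(-4 + \left(1 + \frac{1}{2} \cdot 4\right)\right) = - 25 \left(1 + 2\right) \left(-4 + \left(1 + 2\right)\right) = - 25 \cdot 3 \left(-4 + 3\right) = - 25 \cdot 3 \left(-1\right) = \left(-25\right) \left(-3\right) = 75$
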